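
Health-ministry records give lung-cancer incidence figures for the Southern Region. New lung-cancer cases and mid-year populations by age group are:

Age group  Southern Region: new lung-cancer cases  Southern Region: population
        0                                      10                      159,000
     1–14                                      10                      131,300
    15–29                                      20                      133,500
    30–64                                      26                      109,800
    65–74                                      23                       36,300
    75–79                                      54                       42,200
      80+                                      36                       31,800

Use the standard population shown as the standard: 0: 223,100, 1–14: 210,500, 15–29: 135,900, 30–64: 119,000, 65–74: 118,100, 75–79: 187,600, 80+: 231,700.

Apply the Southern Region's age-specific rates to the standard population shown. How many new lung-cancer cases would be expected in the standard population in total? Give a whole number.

656

Age-specific rates per 100,000 for the Southern Region: 6.29, 7.62, 14.98, 23.68, 63.36, 127.96, 113.21.
Expected new lung-cancer cases = Σ (standard pop × age-specific rate ÷ 100,000)
= 223,100×6.29/100,000 + 210,500×7.62/100,000 + 135,900×14.98/100,000 + 119,000×23.68/100,000 + 118,100×63.36/100,000 + 187,600×127.96/100,000 + 231,700×113.21/100,000
= 14.03 + 16.03 + 20.36 + 28.18 + 74.83 + 240.06 + 262.30 = 655.79.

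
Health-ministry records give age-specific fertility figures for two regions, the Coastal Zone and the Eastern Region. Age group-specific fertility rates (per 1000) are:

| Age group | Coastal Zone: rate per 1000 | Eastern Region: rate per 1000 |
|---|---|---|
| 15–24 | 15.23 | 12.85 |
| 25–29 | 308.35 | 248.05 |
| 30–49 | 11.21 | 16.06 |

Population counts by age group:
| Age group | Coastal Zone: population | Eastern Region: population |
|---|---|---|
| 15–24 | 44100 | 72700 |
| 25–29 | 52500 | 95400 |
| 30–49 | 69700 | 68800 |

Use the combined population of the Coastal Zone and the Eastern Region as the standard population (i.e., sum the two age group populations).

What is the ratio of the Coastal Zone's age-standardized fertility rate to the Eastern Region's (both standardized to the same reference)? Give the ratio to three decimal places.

Combined standard total = 403200; weights = 0.2897, 0.3668, 0.3435.
The Coastal Zone: 0.2897×15.23 + 0.3668×308.35 + 0.3435×11.21 = 121.3701 per 1000.
The Eastern Region: 0.2897×12.85 + 0.3668×248.05 + 0.3435×16.06 = 100.2276 per 1000.
Ratio = 121.3701 ÷ 100.2276 = 1.21094.

1.211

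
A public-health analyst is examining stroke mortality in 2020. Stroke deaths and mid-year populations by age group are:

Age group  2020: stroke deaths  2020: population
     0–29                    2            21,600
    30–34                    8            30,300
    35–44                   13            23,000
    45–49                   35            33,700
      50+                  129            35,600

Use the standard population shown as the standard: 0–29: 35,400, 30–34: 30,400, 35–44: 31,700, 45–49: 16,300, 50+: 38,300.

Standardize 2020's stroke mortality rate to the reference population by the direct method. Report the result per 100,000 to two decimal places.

121.59

Age-specific rates per 100,000 for 2020: 9.26, 26.40, 56.52, 103.86, 362.36.
Standard total = 152,100; weights = 0.2327, 0.1999, 0.2084, 0.1072, 0.2518.
Standardized rate: 0.2327×9.26 + 0.1999×26.40 + 0.2084×56.52 + 0.1072×103.86 + 0.2518×362.36 = 121.5872 per 100,000.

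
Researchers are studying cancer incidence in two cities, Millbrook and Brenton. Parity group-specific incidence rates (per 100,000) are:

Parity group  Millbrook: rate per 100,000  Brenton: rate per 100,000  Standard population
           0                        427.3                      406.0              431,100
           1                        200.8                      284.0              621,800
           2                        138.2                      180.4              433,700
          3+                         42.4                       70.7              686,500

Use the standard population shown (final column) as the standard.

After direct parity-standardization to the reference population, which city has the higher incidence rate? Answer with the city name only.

Standard total = 2,173,100; weights = 0.1984, 0.2861, 0.1996, 0.3159.
Millbrook: 0.1984×427.3 + 0.2861×200.8 + 0.1996×138.2 + 0.3159×42.4 = 183.1998 per 100,000.
Brenton: 0.1984×406.0 + 0.2861×284.0 + 0.1996×180.4 + 0.3159×70.7 = 220.1430 per 100,000.

Brenton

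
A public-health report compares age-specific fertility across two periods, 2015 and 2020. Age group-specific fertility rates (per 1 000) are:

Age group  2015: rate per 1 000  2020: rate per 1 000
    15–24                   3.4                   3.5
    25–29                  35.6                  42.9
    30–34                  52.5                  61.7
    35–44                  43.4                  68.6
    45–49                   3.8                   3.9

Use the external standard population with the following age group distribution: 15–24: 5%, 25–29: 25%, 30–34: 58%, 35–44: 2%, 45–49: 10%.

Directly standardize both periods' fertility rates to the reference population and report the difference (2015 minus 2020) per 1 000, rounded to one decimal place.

-7.7

Standard weights: 0.05, 0.25, 0.58, 0.02, 0.10.
2015: 0.0500×3.4 + 0.2500×35.6 + 0.5800×52.5 + 0.0200×43.4 + 0.1000×3.8 = 40.7680 per 1 000.
2020: 0.0500×3.5 + 0.2500×42.9 + 0.5800×61.7 + 0.0200×68.6 + 0.1000×3.9 = 48.4480 per 1 000.
Difference = 40.7680 − 48.4480 = -7.6800.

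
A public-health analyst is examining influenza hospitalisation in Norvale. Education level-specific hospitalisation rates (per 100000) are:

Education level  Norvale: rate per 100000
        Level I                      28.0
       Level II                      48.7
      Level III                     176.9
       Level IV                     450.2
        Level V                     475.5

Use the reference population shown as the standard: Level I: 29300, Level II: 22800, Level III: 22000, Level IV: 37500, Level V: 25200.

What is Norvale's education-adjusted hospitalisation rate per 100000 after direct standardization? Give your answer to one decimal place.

253.6

Standard total = 136800; weights = 0.2142, 0.1667, 0.1608, 0.2741, 0.1842.
Standardized rate: 0.2142×28.0 + 0.1667×48.7 + 0.1608×176.9 + 0.2741×450.2 + 0.1842×475.5 = 253.5648 per 100000.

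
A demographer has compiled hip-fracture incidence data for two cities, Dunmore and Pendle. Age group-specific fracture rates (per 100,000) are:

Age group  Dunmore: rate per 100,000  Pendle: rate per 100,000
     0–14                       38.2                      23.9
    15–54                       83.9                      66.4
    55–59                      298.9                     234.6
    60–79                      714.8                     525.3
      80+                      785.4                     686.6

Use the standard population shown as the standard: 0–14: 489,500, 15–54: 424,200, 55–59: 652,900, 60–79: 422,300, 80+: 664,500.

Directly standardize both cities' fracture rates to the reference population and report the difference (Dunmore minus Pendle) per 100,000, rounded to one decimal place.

76.2

Standard total = 2,653,400; weights = 0.1845, 0.1599, 0.2461, 0.1592, 0.2504.
Dunmore: 0.1845×38.2 + 0.1599×83.9 + 0.2461×298.9 + 0.1592×714.8 + 0.2504×785.4 = 404.4620 per 100,000.
Pendle: 0.1845×23.9 + 0.1599×66.4 + 0.2461×234.6 + 0.1592×525.3 + 0.2504×686.6 = 328.3019 per 100,000.
Difference = 404.4620 − 328.3019 = 76.1601.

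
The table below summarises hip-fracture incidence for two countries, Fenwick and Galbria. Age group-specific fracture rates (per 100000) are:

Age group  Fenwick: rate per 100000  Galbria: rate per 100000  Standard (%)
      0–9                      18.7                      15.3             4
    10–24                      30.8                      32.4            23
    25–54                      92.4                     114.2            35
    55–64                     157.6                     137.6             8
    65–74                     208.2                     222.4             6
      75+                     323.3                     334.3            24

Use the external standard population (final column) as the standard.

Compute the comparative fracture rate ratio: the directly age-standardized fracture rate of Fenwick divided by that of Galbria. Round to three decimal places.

0.936

Standard weights: 0.04, 0.23, 0.35, 0.08, 0.06, 0.24.
Fenwick: 0.0400×18.7 + 0.2300×30.8 + 0.3500×92.4 + 0.0800×157.6 + 0.0600×208.2 + 0.2400×323.3 = 142.8640 per 100000.
Galbria: 0.0400×15.3 + 0.2300×32.4 + 0.3500×114.2 + 0.0800×137.6 + 0.0600×222.4 + 0.2400×334.3 = 152.6180 per 100000.
Ratio = 142.8640 ÷ 152.6180 = 0.93609.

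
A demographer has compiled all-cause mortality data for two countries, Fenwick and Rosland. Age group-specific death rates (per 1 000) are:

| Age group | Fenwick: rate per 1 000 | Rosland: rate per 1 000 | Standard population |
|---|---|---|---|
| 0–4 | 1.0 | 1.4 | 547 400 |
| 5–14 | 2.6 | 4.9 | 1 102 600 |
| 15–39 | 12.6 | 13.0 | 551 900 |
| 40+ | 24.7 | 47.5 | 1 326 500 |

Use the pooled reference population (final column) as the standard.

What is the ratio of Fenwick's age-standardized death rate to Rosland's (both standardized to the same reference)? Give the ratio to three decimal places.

Standard total = 3 528 400; weights = 0.1551, 0.3125, 0.1564, 0.3759.
Fenwick: 0.1551×1.0 + 0.3125×2.6 + 0.1564×12.6 + 0.3759×24.7 = 12.2244 per 1 000.
Rosland: 0.1551×1.4 + 0.3125×4.9 + 0.1564×13.0 + 0.3759×47.5 = 21.6394 per 1 000.
Ratio = 12.2244 ÷ 21.6394 = 0.56491.

0.565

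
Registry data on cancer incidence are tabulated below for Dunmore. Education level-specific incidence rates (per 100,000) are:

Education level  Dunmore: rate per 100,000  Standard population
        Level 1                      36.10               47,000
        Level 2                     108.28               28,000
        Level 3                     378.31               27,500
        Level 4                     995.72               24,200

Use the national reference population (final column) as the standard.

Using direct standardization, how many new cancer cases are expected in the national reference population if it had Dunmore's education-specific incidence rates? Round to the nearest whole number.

392

Expected new cancer cases = Σ (standard pop × education-specific rate ÷ 100,000)
= 47,000×36.10/100,000 + 28,000×108.28/100,000 + 27,500×378.31/100,000 + 24,200×995.72/100,000
= 16.97 + 30.32 + 104.04 + 240.96 = 392.28.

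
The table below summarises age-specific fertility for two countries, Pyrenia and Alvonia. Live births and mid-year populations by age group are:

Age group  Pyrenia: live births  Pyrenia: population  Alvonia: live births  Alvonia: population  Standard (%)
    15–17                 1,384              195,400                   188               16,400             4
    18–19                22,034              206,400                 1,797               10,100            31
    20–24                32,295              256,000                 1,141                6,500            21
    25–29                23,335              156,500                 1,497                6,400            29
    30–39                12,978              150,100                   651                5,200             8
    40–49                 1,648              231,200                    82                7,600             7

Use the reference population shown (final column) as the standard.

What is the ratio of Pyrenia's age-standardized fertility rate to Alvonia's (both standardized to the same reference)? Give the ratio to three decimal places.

0.646

Age-specific rates per 1,000 for Pyrenia: 7.083, 106.754, 126.152, 149.105, 86.462, 7.128.
For Alvonia: 11.463, 177.921, 175.538, 233.906, 125.192, 10.789.
Standard weights: 0.04, 0.31, 0.21, 0.29, 0.08, 0.07.
Pyrenia: 0.0400×7.083 + 0.3100×106.754 + 0.2100×126.152 + 0.2900×149.105 + 0.0800×86.462 + 0.0700×7.128 = 110.5255 per 1,000.
Alvonia: 0.0400×11.463 + 0.3100×177.921 + 0.2100×175.538 + 0.2900×233.906 + 0.0800×125.192 + 0.0700×10.789 = 171.0805 per 1,000.
Ratio = 110.5255 ÷ 171.0805 = 0.64604.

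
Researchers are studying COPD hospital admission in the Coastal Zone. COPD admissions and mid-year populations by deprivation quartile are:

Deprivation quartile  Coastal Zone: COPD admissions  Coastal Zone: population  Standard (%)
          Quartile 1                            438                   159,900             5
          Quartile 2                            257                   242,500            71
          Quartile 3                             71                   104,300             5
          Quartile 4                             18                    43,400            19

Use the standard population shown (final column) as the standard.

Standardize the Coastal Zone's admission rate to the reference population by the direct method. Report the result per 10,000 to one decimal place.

10.0

Deprivation-specific rates per 10,000 for the Coastal Zone: 27.39, 10.60, 6.81, 4.15.
Standard weights: 0.05, 0.71, 0.05, 0.19.
Standardized rate: 0.0500×27.39 + 0.7100×10.60 + 0.0500×6.81 + 0.1900×4.15 = 10.0225 per 10,000.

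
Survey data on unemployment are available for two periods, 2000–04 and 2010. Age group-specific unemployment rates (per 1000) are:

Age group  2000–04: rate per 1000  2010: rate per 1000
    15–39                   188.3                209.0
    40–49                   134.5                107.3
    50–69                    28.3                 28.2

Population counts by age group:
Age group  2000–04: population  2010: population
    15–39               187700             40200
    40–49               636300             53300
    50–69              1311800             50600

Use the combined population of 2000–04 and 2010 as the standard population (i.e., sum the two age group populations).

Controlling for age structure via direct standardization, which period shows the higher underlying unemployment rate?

2000–04

Combined standard total = 2279900; weights = 0.1000, 0.3025, 0.5976.
2000–04: 0.1000×188.3 + 0.3025×134.5 + 0.5976×28.3 = 76.4159 per 1000.
2010: 0.1000×209.0 + 0.3025×107.3 + 0.5976×28.2 = 70.1982 per 1000.
The crude rates (74.00 vs 107.90) would put 2010 higher, but that reflects its age composition; once standardized to a common age structure, 2000–04 has the higher underlying rate.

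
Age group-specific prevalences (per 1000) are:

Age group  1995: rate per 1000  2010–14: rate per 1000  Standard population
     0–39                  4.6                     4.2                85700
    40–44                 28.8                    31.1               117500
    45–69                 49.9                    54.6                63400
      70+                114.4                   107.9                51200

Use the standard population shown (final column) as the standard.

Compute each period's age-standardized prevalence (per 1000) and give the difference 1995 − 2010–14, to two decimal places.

-0.63

Standard total = 317800; weights = 0.2697, 0.3697, 0.1995, 0.1611.
1995: 0.2697×4.6 + 0.3697×28.8 + 0.1995×49.9 + 0.1611×114.4 = 40.2743 per 1000.
2010–14: 0.2697×4.2 + 0.3697×31.1 + 0.1995×54.6 + 0.1611×107.9 = 40.9072 per 1000.
Difference = 40.2743 − 40.9072 = -0.6329.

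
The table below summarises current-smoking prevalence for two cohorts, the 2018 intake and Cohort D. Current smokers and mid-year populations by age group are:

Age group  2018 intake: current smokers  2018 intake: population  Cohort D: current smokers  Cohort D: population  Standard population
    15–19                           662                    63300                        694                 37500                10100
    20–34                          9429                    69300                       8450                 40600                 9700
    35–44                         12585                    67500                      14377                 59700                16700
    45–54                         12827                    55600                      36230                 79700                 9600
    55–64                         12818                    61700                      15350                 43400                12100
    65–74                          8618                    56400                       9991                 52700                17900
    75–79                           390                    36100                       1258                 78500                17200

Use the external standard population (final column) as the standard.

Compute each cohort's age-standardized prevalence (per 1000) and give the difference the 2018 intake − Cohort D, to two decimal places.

Age-specific rates per 1000 for the 2018 intake: 10.458, 136.061, 186.444, 230.701, 207.747, 152.801, 10.803.
For Cohort D: 18.507, 208.128, 240.821, 454.580, 353.687, 189.583, 16.025.
Standard total = 93300; weights = 0.1083, 0.1040, 0.1790, 0.1029, 0.1297, 0.1919, 0.1844.
The 2018 intake: 0.1083×10.458 + 0.1040×136.061 + 0.1790×186.444 + 0.1029×230.701 + 0.1297×207.747 + 0.1919×152.801 + 0.1844×10.803 = 130.6375 per 1000.
Cohort D: 0.1083×18.507 + 0.1040×208.128 + 0.1790×240.821 + 0.1029×454.580 + 0.1297×353.687 + 0.1919×189.583 + 0.1844×16.025 = 198.7160 per 1000.
Difference = 130.6375 − 198.7160 = -68.0786.

-68.08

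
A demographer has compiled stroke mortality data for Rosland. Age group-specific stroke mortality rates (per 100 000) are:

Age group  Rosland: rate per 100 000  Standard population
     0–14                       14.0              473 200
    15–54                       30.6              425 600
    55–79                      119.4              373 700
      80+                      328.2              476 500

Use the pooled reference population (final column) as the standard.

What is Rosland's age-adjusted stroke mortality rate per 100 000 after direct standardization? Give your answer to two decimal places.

126.16

Standard total = 1 749 000; weights = 0.2706, 0.2433, 0.2137, 0.2724.
Standardized rate: 0.2706×14.0 + 0.2433×30.6 + 0.2137×119.4 + 0.2724×328.2 = 126.1608 per 100 000.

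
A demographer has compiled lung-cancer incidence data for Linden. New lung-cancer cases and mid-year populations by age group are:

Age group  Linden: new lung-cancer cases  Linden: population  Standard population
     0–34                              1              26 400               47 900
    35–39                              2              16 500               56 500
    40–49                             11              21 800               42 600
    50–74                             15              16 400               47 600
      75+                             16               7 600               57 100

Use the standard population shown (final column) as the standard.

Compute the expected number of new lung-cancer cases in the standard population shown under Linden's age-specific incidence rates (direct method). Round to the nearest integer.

194

Age-specific rates per 100 000 for Linden: 3.79, 12.12, 50.46, 91.46, 210.53.
Expected new lung-cancer cases = Σ (standard pop × age-specific rate ÷ 100 000)
= 47 900×3.79/100 000 + 56 500×12.12/100 000 + 42 600×50.46/100 000 + 47 600×91.46/100 000 + 57 100×210.53/100 000
= 1.81 + 6.85 + 21.50 + 43.54 + 120.21 = 193.91.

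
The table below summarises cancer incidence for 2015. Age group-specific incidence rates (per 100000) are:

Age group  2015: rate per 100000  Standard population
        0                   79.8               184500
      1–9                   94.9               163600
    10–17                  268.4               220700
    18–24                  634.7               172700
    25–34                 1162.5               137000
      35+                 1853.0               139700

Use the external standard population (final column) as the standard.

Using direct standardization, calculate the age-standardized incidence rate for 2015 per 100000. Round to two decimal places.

606.19

Standard total = 1018200; weights = 0.1812, 0.1607, 0.2168, 0.1696, 0.1346, 0.1372.
Standardized rate: 0.1812×79.8 + 0.1607×94.9 + 0.2168×268.4 + 0.1696×634.7 + 0.1346×1162.5 + 0.1372×1853.0 = 606.1912 per 100000.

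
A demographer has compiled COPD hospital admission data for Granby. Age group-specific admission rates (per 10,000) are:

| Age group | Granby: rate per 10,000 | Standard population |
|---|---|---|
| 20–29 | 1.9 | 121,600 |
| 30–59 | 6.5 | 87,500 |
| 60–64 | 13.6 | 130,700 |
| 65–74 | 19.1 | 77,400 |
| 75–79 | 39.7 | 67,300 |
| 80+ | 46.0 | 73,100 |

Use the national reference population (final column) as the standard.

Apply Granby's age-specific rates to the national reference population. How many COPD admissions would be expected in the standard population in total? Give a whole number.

Expected COPD admissions = Σ (standard pop × age-specific rate ÷ 10,000)
= 121,600×1.9/10,000 + 87,500×6.5/10,000 + 130,700×13.6/10,000 + 77,400×19.1/10,000 + 67,300×39.7/10,000 + 73,100×46.0/10,000
= 23.10 + 56.88 + 177.75 + 147.83 + 267.18 + 336.26 = 1009.01.

1009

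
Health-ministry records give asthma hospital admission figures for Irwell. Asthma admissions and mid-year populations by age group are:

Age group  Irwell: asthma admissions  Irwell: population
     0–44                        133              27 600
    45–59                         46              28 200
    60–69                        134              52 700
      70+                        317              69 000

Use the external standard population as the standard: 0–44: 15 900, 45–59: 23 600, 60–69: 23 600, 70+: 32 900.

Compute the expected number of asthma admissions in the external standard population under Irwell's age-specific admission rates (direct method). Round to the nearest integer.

Age-specific rates per 10 000 for Irwell: 48.19, 16.31, 25.43, 45.94.
Expected asthma admissions = Σ (standard pop × age-specific rate ÷ 10 000)
= 15 900×48.19/10 000 + 23 600×16.31/10 000 + 23 600×25.43/10 000 + 32 900×45.94/10 000
= 76.62 + 38.50 + 60.01 + 151.15 = 326.27.

326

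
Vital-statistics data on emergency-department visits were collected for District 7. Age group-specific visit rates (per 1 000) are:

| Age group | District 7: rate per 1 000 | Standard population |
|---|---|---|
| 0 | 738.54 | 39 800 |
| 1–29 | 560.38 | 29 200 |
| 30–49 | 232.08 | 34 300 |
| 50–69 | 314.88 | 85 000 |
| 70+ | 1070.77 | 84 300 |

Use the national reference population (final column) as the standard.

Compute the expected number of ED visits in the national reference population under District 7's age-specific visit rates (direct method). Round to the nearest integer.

Expected ED visits = Σ (standard pop × age-specific rate ÷ 1 000)
= 39 800×738.54/1 000 + 29 200×560.38/1 000 + 34 300×232.08/1 000 + 85 000×314.88/1 000 + 84 300×1070.77/1 000
= 29393.89 + 16363.10 + 7960.34 + 26764.80 + 90265.91 = 170748.04.

170748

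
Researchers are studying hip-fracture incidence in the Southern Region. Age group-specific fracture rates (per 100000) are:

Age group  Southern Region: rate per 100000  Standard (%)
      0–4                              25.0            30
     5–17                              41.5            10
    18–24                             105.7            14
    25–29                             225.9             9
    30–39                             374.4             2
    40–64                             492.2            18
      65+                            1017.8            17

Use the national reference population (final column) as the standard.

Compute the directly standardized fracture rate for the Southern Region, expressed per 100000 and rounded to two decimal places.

Standard weights: 0.30, 0.10, 0.14, 0.09, 0.02, 0.18, 0.17.
Standardized rate: 0.3000×25.0 + 0.1000×41.5 + 0.1400×105.7 + 0.0900×225.9 + 0.0200×374.4 + 0.1800×492.2 + 0.1700×1017.8 = 315.8890 per 100000.

315.89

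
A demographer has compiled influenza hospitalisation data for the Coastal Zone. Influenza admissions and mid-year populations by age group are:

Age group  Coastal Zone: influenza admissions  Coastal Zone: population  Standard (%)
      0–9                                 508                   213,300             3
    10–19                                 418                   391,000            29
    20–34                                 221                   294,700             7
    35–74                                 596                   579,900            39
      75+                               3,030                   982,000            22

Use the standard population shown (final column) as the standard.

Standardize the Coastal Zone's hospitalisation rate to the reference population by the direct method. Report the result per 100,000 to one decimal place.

151.4

Age-specific rates per 100,000 for the Coastal Zone: 238.16, 106.91, 74.99, 102.78, 308.55.
Standard weights: 0.03, 0.29, 0.07, 0.39, 0.22.
Standardized rate: 0.0300×238.16 + 0.2900×106.91 + 0.0700×74.99 + 0.3900×102.78 + 0.2200×308.55 = 151.3615 per 100,000.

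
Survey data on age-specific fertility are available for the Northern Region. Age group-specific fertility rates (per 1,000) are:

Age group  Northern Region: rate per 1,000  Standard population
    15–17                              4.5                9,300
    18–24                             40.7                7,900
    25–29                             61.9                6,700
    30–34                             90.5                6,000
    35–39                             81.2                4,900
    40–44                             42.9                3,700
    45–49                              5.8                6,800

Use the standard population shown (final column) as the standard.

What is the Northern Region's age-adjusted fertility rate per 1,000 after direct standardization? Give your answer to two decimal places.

Standard total = 45,300; weights = 0.2053, 0.1744, 0.1479, 0.1325, 0.1082, 0.0817, 0.1501.
Standardized rate: 0.2053×4.5 + 0.1744×40.7 + 0.1479×61.9 + 0.1325×90.5 + 0.1082×81.2 + 0.0817×42.9 + 0.1501×5.8 = 42.3214 per 1,000.

42.32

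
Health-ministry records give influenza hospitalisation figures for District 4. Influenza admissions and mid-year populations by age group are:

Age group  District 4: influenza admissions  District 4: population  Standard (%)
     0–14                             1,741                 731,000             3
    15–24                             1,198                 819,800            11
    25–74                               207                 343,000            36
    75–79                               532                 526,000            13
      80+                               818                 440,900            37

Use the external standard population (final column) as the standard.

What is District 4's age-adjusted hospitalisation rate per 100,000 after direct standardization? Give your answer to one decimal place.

126.7

Age-specific rates per 100,000 for District 4: 238.17, 146.13, 60.35, 101.14, 185.53.
Standard weights: 0.03, 0.11, 0.36, 0.13, 0.37.
Standardized rate: 0.0300×238.17 + 0.1100×146.13 + 0.3600×60.35 + 0.1300×101.14 + 0.3700×185.53 = 126.7398 per 100,000.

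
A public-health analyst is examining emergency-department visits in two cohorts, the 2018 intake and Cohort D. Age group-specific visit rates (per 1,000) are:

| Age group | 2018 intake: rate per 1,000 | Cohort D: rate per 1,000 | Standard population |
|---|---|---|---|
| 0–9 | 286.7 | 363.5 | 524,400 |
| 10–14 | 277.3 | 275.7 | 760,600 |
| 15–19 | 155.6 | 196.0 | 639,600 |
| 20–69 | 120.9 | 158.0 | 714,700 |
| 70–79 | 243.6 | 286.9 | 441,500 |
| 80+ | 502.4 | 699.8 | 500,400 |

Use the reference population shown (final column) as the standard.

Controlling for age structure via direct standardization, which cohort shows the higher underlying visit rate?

Cohort D

Standard total = 3,581,200; weights = 0.1464, 0.2124, 0.1786, 0.1996, 0.1233, 0.1397.
The 2018 intake: 0.1464×286.7 + 0.2124×277.3 + 0.1786×155.6 + 0.1996×120.9 + 0.1233×243.6 + 0.1397×502.4 = 253.0267 per 1,000.
Cohort D: 0.1464×363.5 + 0.2124×275.7 + 0.1786×196.0 + 0.1996×158.0 + 0.1233×286.9 + 0.1397×699.8 = 311.4731 per 1,000.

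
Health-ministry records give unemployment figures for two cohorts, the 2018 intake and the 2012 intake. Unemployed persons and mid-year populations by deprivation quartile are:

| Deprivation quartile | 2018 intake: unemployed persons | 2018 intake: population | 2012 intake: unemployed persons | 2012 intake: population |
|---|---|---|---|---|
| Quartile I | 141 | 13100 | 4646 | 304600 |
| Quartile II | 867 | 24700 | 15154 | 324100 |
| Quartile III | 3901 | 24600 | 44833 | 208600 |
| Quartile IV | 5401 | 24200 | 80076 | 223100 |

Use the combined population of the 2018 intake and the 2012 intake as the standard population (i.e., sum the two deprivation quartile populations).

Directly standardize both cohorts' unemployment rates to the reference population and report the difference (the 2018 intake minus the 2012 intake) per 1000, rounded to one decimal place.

Deprivation-specific rates per 1000 for the 2018 intake: 10.763, 35.101, 158.577, 223.182.
For the 2012 intake: 15.253, 46.757, 214.923, 358.924.
Combined standard total = 1147000; weights = 0.2770, 0.3041, 0.2033, 0.2156.
The 2018 intake: 0.2770×10.763 + 0.3041×35.101 + 0.2033×158.577 + 0.2156×223.182 = 94.0156 per 1000.
The 2012 intake: 0.2770×15.253 + 0.3041×46.757 + 0.2033×214.923 + 0.2156×358.924 = 139.5264 per 1000.
Difference = 94.0156 − 139.5264 = -45.5108.

-45.5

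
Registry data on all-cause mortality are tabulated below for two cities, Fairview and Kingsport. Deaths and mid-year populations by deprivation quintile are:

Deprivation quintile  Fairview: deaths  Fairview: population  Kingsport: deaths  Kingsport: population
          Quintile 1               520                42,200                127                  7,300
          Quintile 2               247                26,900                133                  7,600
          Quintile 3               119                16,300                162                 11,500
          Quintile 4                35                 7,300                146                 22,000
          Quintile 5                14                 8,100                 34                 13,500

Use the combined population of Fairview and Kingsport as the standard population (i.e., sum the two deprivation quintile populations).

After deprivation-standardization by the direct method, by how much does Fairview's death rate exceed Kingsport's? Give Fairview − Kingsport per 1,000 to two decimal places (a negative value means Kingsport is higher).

-4.90

Deprivation-specific rates per 1,000 for Fairview: 12.322, 9.182, 7.301, 4.795, 1.728.
For Kingsport: 17.397, 17.500, 14.087, 6.636, 2.519.
Combined standard total = 162,700; weights = 0.3042, 0.2120, 0.1709, 0.1801, 0.1328.
Fairview: 0.3042×12.322 + 0.2120×9.182 + 0.1709×7.301 + 0.1801×4.795 + 0.1328×1.728 = 8.0363 per 1,000.
Kingsport: 0.3042×17.397 + 0.2120×17.500 + 0.1709×14.087 + 0.1801×6.636 + 0.1328×2.519 = 12.9402 per 1,000.
Difference = 8.0363 − 12.9402 = -4.9039.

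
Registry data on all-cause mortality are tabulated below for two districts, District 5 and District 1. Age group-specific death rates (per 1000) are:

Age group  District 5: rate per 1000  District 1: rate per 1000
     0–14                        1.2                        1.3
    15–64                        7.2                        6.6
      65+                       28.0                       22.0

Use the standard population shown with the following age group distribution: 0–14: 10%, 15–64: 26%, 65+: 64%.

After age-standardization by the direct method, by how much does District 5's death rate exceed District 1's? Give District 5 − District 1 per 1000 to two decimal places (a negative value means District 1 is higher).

Standard weights: 0.10, 0.26, 0.64.
District 5: 0.1000×1.2 + 0.2600×7.2 + 0.6400×28.0 = 19.9120 per 1000.
District 1: 0.1000×1.3 + 0.2600×6.6 + 0.6400×22.0 = 15.9260 per 1000.
Difference = 19.9120 − 15.9260 = 3.9860.

3.99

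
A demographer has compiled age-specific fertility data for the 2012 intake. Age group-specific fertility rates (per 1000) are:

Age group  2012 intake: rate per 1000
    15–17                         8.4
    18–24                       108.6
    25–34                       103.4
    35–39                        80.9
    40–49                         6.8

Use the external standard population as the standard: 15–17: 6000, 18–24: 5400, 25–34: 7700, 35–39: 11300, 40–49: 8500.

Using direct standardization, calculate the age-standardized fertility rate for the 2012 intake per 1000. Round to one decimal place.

61.8

Standard total = 38900; weights = 0.1542, 0.1388, 0.1979, 0.2905, 0.2185.
Standardized rate: 0.1542×8.4 + 0.1388×108.6 + 0.1979×103.4 + 0.2905×80.9 + 0.2185×6.8 = 61.8249 per 1000.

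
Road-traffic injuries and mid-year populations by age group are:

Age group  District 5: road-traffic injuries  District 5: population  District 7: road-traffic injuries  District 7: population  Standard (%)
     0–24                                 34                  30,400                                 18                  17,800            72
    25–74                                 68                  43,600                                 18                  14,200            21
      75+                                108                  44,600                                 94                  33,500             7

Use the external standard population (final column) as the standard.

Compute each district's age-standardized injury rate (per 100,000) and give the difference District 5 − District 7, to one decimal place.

Age-specific rates per 100,000 for District 5: 111.84, 155.96, 242.15.
For District 7: 101.12, 126.76, 280.60.
Standard weights: 0.72, 0.21, 0.07.
District 5: 0.7200×111.84 + 0.2100×155.96 + 0.0700×242.15 = 130.2293 per 100,000.
District 7: 0.7200×101.12 + 0.2100×126.76 + 0.0700×280.60 = 119.0705 per 100,000.
Difference = 130.2293 − 119.0705 = 11.1588.

11.2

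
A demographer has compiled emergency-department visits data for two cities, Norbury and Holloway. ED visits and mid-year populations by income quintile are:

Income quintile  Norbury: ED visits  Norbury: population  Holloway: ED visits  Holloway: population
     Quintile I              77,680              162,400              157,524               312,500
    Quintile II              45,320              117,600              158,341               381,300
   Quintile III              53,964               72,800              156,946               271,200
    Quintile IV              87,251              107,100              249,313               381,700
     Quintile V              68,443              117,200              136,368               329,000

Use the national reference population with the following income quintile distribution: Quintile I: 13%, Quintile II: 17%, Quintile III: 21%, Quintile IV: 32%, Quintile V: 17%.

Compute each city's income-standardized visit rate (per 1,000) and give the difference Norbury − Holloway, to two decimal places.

Income-specific rates per 1,000 for Norbury: 478.325, 385.374, 741.264, 814.669, 583.985.
For Holloway: 504.077, 415.266, 578.709, 653.165, 414.492.
Standard weights: 0.13, 0.17, 0.21, 0.32, 0.17.
Norbury: 0.1300×478.325 + 0.1700×385.374 + 0.2100×741.264 + 0.3200×814.669 + 0.1700×583.985 = 643.3326 per 1,000.
Holloway: 0.1300×504.077 + 0.1700×415.266 + 0.2100×578.709 + 0.3200×653.165 + 0.1700×414.492 = 537.1307 per 1,000.
Difference = 643.3326 − 537.1307 = 106.2019.

106.20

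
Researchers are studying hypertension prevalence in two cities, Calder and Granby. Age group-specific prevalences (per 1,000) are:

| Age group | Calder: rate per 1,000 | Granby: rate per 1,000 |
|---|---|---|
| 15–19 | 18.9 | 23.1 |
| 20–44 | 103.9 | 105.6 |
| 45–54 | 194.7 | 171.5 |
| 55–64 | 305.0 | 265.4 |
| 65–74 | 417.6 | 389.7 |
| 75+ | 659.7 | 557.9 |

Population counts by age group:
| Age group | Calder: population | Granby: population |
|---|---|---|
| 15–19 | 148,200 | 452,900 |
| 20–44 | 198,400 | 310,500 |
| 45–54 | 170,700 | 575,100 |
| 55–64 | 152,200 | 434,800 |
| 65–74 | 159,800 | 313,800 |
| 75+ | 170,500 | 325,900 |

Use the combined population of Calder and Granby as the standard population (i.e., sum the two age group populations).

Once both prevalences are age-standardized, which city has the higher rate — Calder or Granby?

Calder

Combined standard total = 3,412,800; weights = 0.1761, 0.1491, 0.2185, 0.1720, 0.1388, 0.1455.
Calder: 0.1761×18.9 + 0.1491×103.9 + 0.2185×194.7 + 0.1720×305.0 + 0.1388×417.6 + 0.1455×659.7 = 267.7356 per 1,000.
Granby: 0.1761×23.1 + 0.1491×105.6 + 0.2185×171.5 + 0.1720×265.4 + 0.1388×389.7 + 0.1455×557.9 = 238.1690 per 1,000.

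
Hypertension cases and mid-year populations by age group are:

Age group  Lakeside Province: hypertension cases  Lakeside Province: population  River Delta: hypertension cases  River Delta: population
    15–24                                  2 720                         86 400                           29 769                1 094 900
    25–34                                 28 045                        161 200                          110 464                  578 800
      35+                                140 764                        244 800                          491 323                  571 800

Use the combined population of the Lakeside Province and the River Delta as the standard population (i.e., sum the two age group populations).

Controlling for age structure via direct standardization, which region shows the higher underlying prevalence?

Age-specific rates per 1 000 for the Lakeside Province: 31.481, 173.976, 575.016.
For the River Delta: 27.189, 190.850, 859.257.
Combined standard total = 2 737 900; weights = 0.4315, 0.2703, 0.2983.
The Lakeside Province: 0.4315×31.481 + 0.2703×173.976 + 0.2983×575.016 = 232.1085 per 1 000.
The River Delta: 0.4315×27.189 + 0.2703×190.850 + 0.2983×859.257 = 319.5939 per 1 000.
The crude rates (348.35 vs 281.25) would put the Lakeside Province higher, but that reflects its age composition; once standardized to a common age structure, the River Delta has the higher underlying rate.

River Delta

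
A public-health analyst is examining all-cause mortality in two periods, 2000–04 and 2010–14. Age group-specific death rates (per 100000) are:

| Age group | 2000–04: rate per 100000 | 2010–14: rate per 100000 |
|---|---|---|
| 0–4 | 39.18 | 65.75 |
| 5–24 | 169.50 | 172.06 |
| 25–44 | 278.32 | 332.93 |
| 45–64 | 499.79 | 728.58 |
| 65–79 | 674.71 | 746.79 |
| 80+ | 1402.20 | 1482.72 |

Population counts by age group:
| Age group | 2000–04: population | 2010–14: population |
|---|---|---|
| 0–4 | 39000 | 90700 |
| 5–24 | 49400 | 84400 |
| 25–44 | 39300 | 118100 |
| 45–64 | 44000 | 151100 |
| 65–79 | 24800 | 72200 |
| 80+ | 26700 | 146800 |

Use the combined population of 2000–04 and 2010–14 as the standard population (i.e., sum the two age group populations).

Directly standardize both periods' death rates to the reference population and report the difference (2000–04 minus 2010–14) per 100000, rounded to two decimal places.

-87.97

Combined standard total = 886500; weights = 0.1463, 0.1509, 0.1776, 0.2201, 0.1094, 0.1957.
2000–04: 0.1463×39.18 + 0.1509×169.50 + 0.1776×278.32 + 0.2201×499.79 + 0.1094×674.71 + 0.1957×1402.20 = 538.9802 per 100000.
2010–14: 0.1463×65.75 + 0.1509×172.06 + 0.1776×332.93 + 0.2201×728.58 + 0.1094×746.79 + 0.1957×1482.72 = 626.9477 per 100000.
Difference = 538.9802 − 626.9477 = -87.9675.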